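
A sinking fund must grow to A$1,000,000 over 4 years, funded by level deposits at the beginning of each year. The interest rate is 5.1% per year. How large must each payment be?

Level annuity due; solve FV = PMT × [((1+r)^n − 1)/r] × (1+r) for PMT.
Periodic rate r = 0.051 per year.
With n = 4: PMT = 1,000,000 / ([((1+r)^n − 1)/r] × (1+r)) = A$220,425.51

A$220,425.51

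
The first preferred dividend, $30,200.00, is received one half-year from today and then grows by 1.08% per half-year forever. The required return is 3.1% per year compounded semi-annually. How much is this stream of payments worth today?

$6,425,531.91

Periodic rate r = 0.031/2 per half-year.
Growing perpetuity (Gordon): PV = PMT₁ / (r − g) = 30,200 / (r − 0.0108) = $6,425,531.91.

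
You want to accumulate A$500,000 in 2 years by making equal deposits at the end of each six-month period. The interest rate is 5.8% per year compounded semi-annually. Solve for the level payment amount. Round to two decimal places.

A$119,692.01

Level ordinary annuity; solve FV = PMT × [((1+r)^n − 1)/r] for PMT.
Periodic rate r = 0.058/2 per half-year; n is counted in half-years.
With n = 4: PMT = 500,000 / ([((1+r)^n − 1)/r]) = A$119,692.01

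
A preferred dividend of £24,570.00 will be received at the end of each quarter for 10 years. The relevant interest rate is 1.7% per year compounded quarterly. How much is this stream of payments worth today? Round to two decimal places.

This is an ordinary annuity: 40 payments of £24,570.00 at the end of each quarter.
Periodic rate r = 0.017/4 per quarter; n is counted in quarters.
PV = PMT × [(1 − (1+r)^−n)/r] = 24,570 × [1 − (1+r)^−40] / r = £902,043.99

£902,043.99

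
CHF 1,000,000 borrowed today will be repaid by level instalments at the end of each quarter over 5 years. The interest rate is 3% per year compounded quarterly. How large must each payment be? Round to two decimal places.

CHF 54,030.63

Level ordinary annuity; solve PV = PMT × [(1 − (1+r)^−n)/r] for PMT.
Periodic rate r = 0.03/4 per quarter; n is counted in quarters.
With n = 20: PMT = 1,000,000 / ([(1 − (1+r)^−n)/r]) = CHF 54,030.63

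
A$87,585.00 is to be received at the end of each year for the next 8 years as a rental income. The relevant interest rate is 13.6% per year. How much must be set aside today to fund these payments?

This is an ordinary annuity: 8 payments of A$87,585.00 at the end of each year.
Periodic rate r = 0.136 per year.
PV = PMT × [(1 − (1+r)^−n)/r] = 87,585 × [1 − (1+r)^−8] / r = A$411,806.31

A$411,806.31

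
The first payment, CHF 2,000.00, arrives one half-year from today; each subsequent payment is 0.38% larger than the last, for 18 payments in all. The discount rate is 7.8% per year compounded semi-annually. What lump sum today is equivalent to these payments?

Periodic rate r = 0.078/2 per half-year; n is counted in half-years.
Growing ordinary annuity: PV = PMT₁ × [1 − ((1+g)/(1+r))^n] / (r − g) = 2,000 × [1 − ((1+0.0038)/(1+r))^18] / (r − 0.0038) = CHF 26,264.97.

CHF 26,264.97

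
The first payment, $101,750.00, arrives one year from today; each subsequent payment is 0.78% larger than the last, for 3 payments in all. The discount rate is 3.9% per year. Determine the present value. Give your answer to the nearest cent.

$285,058.17

Periodic rate r = 0.039 per year.
Growing ordinary annuity: PV = PMT₁ × [1 − ((1+g)/(1+r))^n] / (r − g) = 101,750 × [1 − ((1+0.0078)/(1+r))^3] / (r − 0.0078) = $285,058.17.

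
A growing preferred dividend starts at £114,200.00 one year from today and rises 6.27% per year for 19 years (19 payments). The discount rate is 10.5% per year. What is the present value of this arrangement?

£1,413,750.52

Periodic rate r = 0.105 per year.
Growing ordinary annuity: PV = PMT₁ × [1 − ((1+g)/(1+r))^n] / (r − g) = 114,200 × [1 − ((1+0.0627)/(1+r))^19] / (r − 0.0627) = £1,413,750.52.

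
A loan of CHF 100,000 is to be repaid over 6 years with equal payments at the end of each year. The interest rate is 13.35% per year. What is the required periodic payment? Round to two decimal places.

CHF 25,259.61

Level ordinary annuity; solve PV = PMT × [(1 − (1+r)^−n)/r] for PMT.
Periodic rate r = 0.1335 per year.
With n = 6: PMT = 100,000 / ([(1 − (1+r)^−n)/r]) = CHF 25,259.61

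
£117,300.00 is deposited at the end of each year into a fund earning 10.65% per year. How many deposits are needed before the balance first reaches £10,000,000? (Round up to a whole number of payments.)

Periodic rate r = 0.1065 per year.
Ordinary annuity FV: 10,000,000 = 117,300 × [((1+r)^n − 1)/r].
(1+r)^n = 1 + 10,000,000 × r / 117,300, so n = ln(1 + 10,000,000·r/117,300) / ln(1+r) = 22.83.
Round up to a whole number of payments: n = 23.

23 payments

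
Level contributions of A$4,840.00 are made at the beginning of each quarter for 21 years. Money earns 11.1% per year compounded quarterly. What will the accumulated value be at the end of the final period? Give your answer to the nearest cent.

This is an annuity due: 84 deposits of A$4,840.00 at the beginning of each quarter.
Periodic rate r = 0.111/4 per quarter; n is counted in quarters.
FV = PMT × [((1+r)^n − 1)/r] × (1+r) = 4,840 × [(1+r)^84 − 1] / r × (1+r) = A$1,607,309.83

A$1,607,309.83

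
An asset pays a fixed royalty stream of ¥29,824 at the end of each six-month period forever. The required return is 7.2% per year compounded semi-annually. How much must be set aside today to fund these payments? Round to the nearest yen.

Periodic rate r = 0.072/2 per half-year.
Level perpetuity: PV = PMT / r = 29,824 / (0.072/2) = ¥828,444.

¥828,444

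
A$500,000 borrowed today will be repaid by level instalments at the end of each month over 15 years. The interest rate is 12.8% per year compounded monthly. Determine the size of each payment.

Level ordinary annuity; solve PV = PMT × [(1 − (1+r)^−n)/r] for PMT.
Periodic rate r = 0.128/12 per month; n is counted in months.
With n = 180: PMT = 500,000 / ([(1 − (1+r)^−n)/r]) = A$6,260.55

A$6,260.55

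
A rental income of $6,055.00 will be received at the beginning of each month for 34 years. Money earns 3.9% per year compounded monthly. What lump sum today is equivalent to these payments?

$1,371,739.41

This is an annuity due: 408 payments of $6,055.00 at the beginning of each month.
Periodic rate r = 0.039/12 per month; n is counted in months.
PV = PMT × [(1 − (1+r)^−n)/r] × (1+r) = 6,055 × [1 − (1+r)^−408] / r × (1+r) = $1,371,739.41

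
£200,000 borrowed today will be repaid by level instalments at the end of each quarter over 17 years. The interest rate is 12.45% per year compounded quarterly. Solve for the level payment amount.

£7,109.43

Level ordinary annuity; solve PV = PMT × [(1 − (1+r)^−n)/r] for PMT.
Periodic rate r = 0.1245/4 per quarter; n is counted in quarters.
With n = 68: PMT = 200,000 / ([(1 − (1+r)^−n)/r]) = £7,109.43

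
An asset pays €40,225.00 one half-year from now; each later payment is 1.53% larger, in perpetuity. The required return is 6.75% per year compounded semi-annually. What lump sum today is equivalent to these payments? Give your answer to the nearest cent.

€2,180,216.80

Periodic rate r = 0.0675/2 per half-year.
Growing perpetuity (Gordon): PV = PMT₁ / (r − g) = 40,225 / (r − 0.0153) = €2,180,216.80.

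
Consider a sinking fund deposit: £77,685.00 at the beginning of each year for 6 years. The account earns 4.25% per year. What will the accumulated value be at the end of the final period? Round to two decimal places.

This is an annuity due: 6 deposits of £77,685.00 at the beginning of each year.
Periodic rate r = 0.0425 per year.
FV = PMT × [((1+r)^n − 1)/r] × (1+r) = 77,685 × [(1+r)^6 − 1] / r × (1+r) = £540,569.13

£540,569.13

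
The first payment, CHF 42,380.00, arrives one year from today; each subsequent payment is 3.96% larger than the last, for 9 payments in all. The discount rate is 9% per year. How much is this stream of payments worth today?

CHF 291,726.32

Periodic rate r = 0.09 per year.
Growing ordinary annuity: PV = PMT₁ × [1 − ((1+g)/(1+r))^n] / (r − g) = 42,380 × [1 − ((1+0.0396)/(1+r))^9] / (r − 0.0396) = CHF 291,726.32.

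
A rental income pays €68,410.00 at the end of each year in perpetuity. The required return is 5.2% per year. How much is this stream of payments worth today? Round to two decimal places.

€1,315,576.92

Periodic rate r = 0.052 per year.
Level perpetuity: PV = PMT / r = 68,410 / (0.052) = €1,315,576.92.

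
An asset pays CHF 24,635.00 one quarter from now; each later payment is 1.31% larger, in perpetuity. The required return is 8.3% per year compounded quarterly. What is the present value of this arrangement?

CHF 3,220,261.44

Periodic rate r = 0.083/4 per quarter.
Growing perpetuity (Gordon): PV = PMT₁ / (r − g) = 24,635 / (r − 0.0131) = CHF 3,220,261.44.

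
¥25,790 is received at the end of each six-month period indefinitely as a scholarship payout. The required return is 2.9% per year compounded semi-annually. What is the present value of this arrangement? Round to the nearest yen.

¥1,778,621

Periodic rate r = 0.029/2 per half-year.
Level perpetuity: PV = PMT / r = 25,790 / (0.029/2) = ¥1,778,621.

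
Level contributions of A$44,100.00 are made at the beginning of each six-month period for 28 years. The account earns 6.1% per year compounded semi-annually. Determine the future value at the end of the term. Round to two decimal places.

This is an annuity due: 56 deposits of A$44,100.00 at the beginning of each six-month period.
Periodic rate r = 0.061/2 per half-year; n is counted in half-years.
FV = PMT × [((1+r)^n − 1)/r] × (1+r) = 44,100 × [(1+r)^56 − 1] / r × (1+r) = A$6,524,463.21

A$6,524,463.21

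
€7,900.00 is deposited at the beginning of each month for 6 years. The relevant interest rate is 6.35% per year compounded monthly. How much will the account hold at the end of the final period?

This is an annuity due: 72 deposits of €7,900.00 at the beginning of each month.
Periodic rate r = 0.0635/12 per month; n is counted in months.
FV = PMT × [((1+r)^n − 1)/r] × (1+r) = 7,900 × [(1+r)^72 − 1] / r × (1+r) = €693,792.98

€693,792.98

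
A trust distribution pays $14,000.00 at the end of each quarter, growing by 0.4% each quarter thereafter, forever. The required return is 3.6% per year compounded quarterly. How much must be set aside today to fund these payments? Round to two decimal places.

$2,800,000.00

Periodic rate r = 0.036/4 per quarter.
Growing perpetuity (Gordon): PV = PMT₁ / (r − g) = 14,000 / (r − 0.004) = $2,800,000.00.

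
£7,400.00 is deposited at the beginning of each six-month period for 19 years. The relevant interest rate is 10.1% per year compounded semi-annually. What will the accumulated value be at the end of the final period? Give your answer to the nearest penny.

£846,955.82

This is an annuity due: 38 deposits of £7,400.00 at the beginning of each six-month period.
Periodic rate r = 0.101/2 per half-year; n is counted in half-years.
FV = PMT × [((1+r)^n − 1)/r] × (1+r) = 7,400 × [(1+r)^38 − 1] / r × (1+r) = £846,955.82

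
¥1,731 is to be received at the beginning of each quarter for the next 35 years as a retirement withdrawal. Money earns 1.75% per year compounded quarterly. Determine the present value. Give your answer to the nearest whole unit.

¥181,718

This is an annuity due: 140 payments of ¥1,731 at the beginning of each quarter.
Periodic rate r = 0.0175/4 per quarter; n is counted in quarters.
PV = PMT × [(1 − (1+r)^−n)/r] × (1+r) = 1,731 × [1 − (1+r)^−140] / r × (1+r) = ¥181,718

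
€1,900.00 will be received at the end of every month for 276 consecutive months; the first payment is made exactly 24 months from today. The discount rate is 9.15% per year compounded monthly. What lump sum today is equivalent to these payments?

€183,525.10

Ordinary annuity of 276 payments, first payment at period 24.
Periodic rate r = 0.0915/12 per month; n is counted in months.
The ordinary-annuity PV formula values the stream one period before the first payment (period 23); discount that back 23 periods:
PV₀ = 1,900 × [1 − (1+r)^−276] / r × (1+r)^−23 = €183,525.10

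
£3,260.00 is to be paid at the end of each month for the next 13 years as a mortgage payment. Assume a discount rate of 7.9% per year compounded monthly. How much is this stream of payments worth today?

This is an ordinary annuity: 156 payments of £3,260.00 at the end of each month.
Periodic rate r = 0.079/12 per month; n is counted in months.
PV = PMT × [(1 − (1+r)^−n)/r] = 3,260 × [1 − (1+r)^−156] / r = £317,274.67

£317,274.67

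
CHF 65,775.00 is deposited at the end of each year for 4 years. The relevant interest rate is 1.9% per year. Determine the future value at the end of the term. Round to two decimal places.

CHF 270,693.78

This is an ordinary annuity: 4 deposits of CHF 65,775.00 at the end of each year.
Periodic rate r = 0.019 per year.
FV = PMT × [((1+r)^n − 1)/r] = 65,775 × [(1+r)^4 − 1] / r = CHF 270,693.78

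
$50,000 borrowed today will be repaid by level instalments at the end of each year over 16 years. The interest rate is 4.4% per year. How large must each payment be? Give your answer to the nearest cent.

Level ordinary annuity; solve PV = PMT × [(1 − (1+r)^−n)/r] for PMT.
Periodic rate r = 0.044 per year.
With n = 16: PMT = 50,000 / ([(1 − (1+r)^−n)/r]) = $4,418.58

$4,418.58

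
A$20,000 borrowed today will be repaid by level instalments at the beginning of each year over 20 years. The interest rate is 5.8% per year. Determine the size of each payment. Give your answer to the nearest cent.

A$1,621.44

Level annuity due; solve PV = PMT × [(1 − (1+r)^−n)/r] × (1+r) for PMT.
Periodic rate r = 0.058 per year.
With n = 20: PMT = 20,000 / ([(1 − (1+r)^−n)/r] × (1+r)) = A$1,621.44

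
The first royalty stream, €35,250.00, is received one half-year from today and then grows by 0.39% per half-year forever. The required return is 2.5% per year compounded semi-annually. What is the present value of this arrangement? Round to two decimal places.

€4,098,837.21

Periodic rate r = 0.025/2 per half-year.
Growing perpetuity (Gordon): PV = PMT₁ / (r − g) = 35,250 / (r − 0.0039) = €4,098,837.21.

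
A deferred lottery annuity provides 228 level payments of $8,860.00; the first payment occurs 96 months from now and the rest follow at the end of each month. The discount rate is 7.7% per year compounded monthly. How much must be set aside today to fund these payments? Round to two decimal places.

$577,083.67

Ordinary annuity of 228 payments, first payment at period 96.
Periodic rate r = 0.077/12 per month; n is counted in months.
The ordinary-annuity PV formula values the stream one period before the first payment (period 95); discount that back 95 periods:
PV₀ = 8,860 × [1 − (1+r)^−228] / r × (1+r)^−95 = $577,083.67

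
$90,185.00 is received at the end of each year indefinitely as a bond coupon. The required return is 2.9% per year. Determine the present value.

Periodic rate r = 0.029 per year.
Level perpetuity: PV = PMT / r = 90,185 / (0.029) = $3,109,827.59.

$3,109,827.59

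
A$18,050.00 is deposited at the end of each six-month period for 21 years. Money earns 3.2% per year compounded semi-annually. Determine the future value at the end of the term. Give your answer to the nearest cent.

A$1,069,193.22

This is an ordinary annuity: 42 deposits of A$18,050.00 at the end of each six-month period.
Periodic rate r = 0.032/2 per half-year; n is counted in half-years.
FV = PMT × [((1+r)^n − 1)/r] = 18,050 × [(1+r)^42 − 1] / r = A$1,069,193.22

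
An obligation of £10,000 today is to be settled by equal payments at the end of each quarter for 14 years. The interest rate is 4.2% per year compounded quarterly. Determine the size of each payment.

£237.10

Level ordinary annuity; solve PV = PMT × [(1 − (1+r)^−n)/r] for PMT.
Periodic rate r = 0.042/4 per quarter; n is counted in quarters.
With n = 56: PMT = 10,000 / ([(1 − (1+r)^−n)/r]) = £237.10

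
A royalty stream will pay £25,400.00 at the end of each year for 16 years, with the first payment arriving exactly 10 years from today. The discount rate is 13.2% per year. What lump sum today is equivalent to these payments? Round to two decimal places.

Ordinary annuity of 16 payments, first payment at period 10.
Periodic rate r = 0.132 per year.
The ordinary-annuity PV formula values the stream one period before the first payment (period 9); discount that back 9 periods:
PV₀ = 25,400 × [1 − (1+r)^−16] / r × (1+r)^−9 = £54,372.14

£54,372.14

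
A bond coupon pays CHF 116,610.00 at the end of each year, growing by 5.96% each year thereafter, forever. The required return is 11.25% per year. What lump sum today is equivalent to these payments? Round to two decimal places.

Periodic rate r = 0.1125 per year.
Growing perpetuity (Gordon): PV = PMT₁ / (r − g) = 116,610 / (r − 0.0596) = CHF 2,204,347.83.

CHF 2,204,347.83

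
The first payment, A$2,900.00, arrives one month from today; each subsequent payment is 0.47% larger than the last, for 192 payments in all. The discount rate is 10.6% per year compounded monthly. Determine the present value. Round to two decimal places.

A$382,637.29

Periodic rate r = 0.106/12 per month; n is counted in months.
Growing ordinary annuity: PV = PMT₁ × [1 − ((1+g)/(1+r))^n] / (r − g) = 2,900 × [1 − ((1+0.0047)/(1+r))^192] / (r − 0.0047) = A$382,637.29.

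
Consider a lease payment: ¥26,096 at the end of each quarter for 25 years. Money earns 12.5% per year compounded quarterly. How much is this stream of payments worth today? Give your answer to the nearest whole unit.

¥796,584

This is an ordinary annuity: 100 payments of ¥26,096 at the end of each quarter.
Periodic rate r = 0.125/4 per quarter; n is counted in quarters.
PV = PMT × [(1 − (1+r)^−n)/r] = 26,096 × [1 − (1+r)^−100] / r = ¥796,584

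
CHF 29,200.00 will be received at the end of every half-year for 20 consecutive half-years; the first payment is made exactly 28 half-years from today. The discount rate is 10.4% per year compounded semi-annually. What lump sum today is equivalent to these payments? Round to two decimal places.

Ordinary annuity of 20 payments, first payment at period 28.
Periodic rate r = 0.104/2 per half-year; n is counted in half-years.
The ordinary-annuity PV formula values the stream one period before the first payment (period 27); discount that back 27 periods:
PV₀ = 29,200 × [1 − (1+r)^−20] / r × (1+r)^−27 = CHF 91,037.45

CHF 91,037.45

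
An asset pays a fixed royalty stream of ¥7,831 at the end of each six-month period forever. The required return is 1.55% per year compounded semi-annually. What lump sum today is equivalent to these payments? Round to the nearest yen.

¥1,010,452

Periodic rate r = 0.0155/2 per half-year.
Level perpetuity: PV = PMT / r = 7,831 / (0.0155/2) = ¥1,010,452.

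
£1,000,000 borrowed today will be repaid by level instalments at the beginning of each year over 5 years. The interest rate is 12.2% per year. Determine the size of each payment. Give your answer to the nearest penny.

£248,471.93

Level annuity due; solve PV = PMT × [(1 − (1+r)^−n)/r] × (1+r) for PMT.
Periodic rate r = 0.122 per year.
With n = 5: PMT = 1,000,000 / ([(1 − (1+r)^−n)/r] × (1+r)) = £248,471.93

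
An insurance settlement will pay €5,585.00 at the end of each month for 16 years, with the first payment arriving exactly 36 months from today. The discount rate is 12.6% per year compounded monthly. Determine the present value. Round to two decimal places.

€319,361.43

Ordinary annuity of 192 payments, first payment at period 36.
Periodic rate r = 0.126/12 per month; n is counted in months.
The ordinary-annuity PV formula values the stream one period before the first payment (period 35); discount that back 35 periods:
PV₀ = 5,585 × [1 − (1+r)^−192] / r × (1+r)^−35 = €319,361.43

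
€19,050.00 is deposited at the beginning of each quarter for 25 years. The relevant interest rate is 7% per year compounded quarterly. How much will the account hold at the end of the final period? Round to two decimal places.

€5,170,549.55

This is an annuity due: 100 deposits of €19,050.00 at the beginning of each quarter.
Periodic rate r = 0.07/4 per quarter; n is counted in quarters.
FV = PMT × [((1+r)^n − 1)/r] × (1+r) = 19,050 × [(1+r)^100 − 1] / r × (1+r) = €5,170,549.55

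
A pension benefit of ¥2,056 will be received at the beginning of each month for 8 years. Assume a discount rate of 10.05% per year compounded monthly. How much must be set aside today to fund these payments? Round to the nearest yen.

¥136,390

This is an annuity due: 96 payments of ¥2,056 at the beginning of each month.
Periodic rate r = 0.1005/12 per month; n is counted in months.
PV = PMT × [(1 − (1+r)^−n)/r] × (1+r) = 2,056 × [1 − (1+r)^−96] / r × (1+r) = ¥136,390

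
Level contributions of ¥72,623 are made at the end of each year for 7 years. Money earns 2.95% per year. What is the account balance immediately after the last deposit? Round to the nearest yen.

This is an ordinary annuity: 7 deposits of ¥72,623 at the end of each year.
Periodic rate r = 0.0295 per year.
FV = PMT × [((1+r)^n − 1)/r] = 72,623 × [(1+r)^7 − 1] / r = ¥555,629

¥555,629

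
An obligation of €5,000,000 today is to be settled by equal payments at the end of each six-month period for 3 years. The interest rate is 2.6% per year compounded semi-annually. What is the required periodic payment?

€871,658.07

Level ordinary annuity; solve PV = PMT × [(1 − (1+r)^−n)/r] for PMT.
Periodic rate r = 0.026/2 per half-year; n is counted in half-years.
With n = 6: PMT = 5,000,000 / ([(1 − (1+r)^−n)/r]) = €871,658.07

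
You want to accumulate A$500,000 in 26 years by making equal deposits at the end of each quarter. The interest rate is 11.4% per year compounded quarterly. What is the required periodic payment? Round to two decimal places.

Level ordinary annuity; solve FV = PMT × [((1+r)^n − 1)/r] for PMT.
Periodic rate r = 0.114/4 per quarter; n is counted in quarters.
With n = 104: PMT = 500,000 / ([((1+r)^n − 1)/r]) = A$810.18

A$810.18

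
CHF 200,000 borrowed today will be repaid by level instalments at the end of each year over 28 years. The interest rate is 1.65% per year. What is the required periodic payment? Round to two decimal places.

Level ordinary annuity; solve PV = PMT × [(1 − (1+r)^−n)/r] for PMT.
Periodic rate r = 0.0165 per year.
With n = 28: PMT = 200,000 / ([(1 − (1+r)^−n)/r]) = CHF 8,977.20

CHF 8,977.20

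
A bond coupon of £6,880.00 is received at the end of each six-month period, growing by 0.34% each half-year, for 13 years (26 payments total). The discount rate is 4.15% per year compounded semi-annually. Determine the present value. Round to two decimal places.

£142,613.33

Periodic rate r = 0.0415/2 per half-year; n is counted in half-years.
Growing ordinary annuity: PV = PMT₁ × [1 − ((1+g)/(1+r))^n] / (r − g) = 6,880 × [1 − ((1+0.0034)/(1+r))^26] / (r − 0.0034) = £142,613.33.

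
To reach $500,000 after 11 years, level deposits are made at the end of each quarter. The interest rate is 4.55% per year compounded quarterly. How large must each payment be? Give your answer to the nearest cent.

$8,819.30

Level ordinary annuity; solve FV = PMT × [((1+r)^n − 1)/r] for PMT.
Periodic rate r = 0.0455/4 per quarter; n is counted in quarters.
With n = 44: PMT = 500,000 / ([((1+r)^n − 1)/r]) = $8,819.30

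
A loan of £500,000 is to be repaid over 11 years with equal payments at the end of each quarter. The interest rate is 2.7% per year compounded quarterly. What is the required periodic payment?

£13,172.57

Level ordinary annuity; solve PV = PMT × [(1 − (1+r)^−n)/r] for PMT.
Periodic rate r = 0.027/4 per quarter; n is counted in quarters.
With n = 44: PMT = 500,000 / ([(1 − (1+r)^−n)/r]) = £13,172.57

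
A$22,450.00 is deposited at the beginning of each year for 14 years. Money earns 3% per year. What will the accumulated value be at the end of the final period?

This is an annuity due: 14 deposits of A$22,450.00 at the beginning of each year.
Periodic rate r = 0.03 per year.
FV = PMT × [((1+r)^n − 1)/r] × (1+r) = 22,450 × [(1+r)^14 − 1] / r × (1+r) = A$395,095.62

A$395,095.62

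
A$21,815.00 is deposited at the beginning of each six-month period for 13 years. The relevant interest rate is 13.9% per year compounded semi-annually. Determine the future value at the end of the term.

A$1,590,279.84

This is an annuity due: 26 deposits of A$21,815.00 at the beginning of each six-month period.
Periodic rate r = 0.139/2 per half-year; n is counted in half-years.
FV = PMT × [((1+r)^n − 1)/r] × (1+r) = 21,815 × [(1+r)^26 − 1] / r × (1+r) = A$1,590,279.84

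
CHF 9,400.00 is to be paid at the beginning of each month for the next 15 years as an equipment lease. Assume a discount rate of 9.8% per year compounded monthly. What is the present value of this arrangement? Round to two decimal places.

CHF 892,012.56

This is an annuity due: 180 payments of CHF 9,400.00 at the beginning of each month.
Periodic rate r = 0.098/12 per month; n is counted in months.
PV = PMT × [(1 − (1+r)^−n)/r] × (1+r) = 9,400 × [1 − (1+r)^−180] / r × (1+r) = CHF 892,012.56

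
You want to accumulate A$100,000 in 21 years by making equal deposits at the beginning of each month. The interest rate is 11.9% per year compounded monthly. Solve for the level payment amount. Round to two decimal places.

A$89.09

Level annuity due; solve FV = PMT × [((1+r)^n − 1)/r] × (1+r) for PMT.
Periodic rate r = 0.119/12 per month; n is counted in months.
With n = 252: PMT = 100,000 / ([((1+r)^n − 1)/r] × (1+r)) = A$89.09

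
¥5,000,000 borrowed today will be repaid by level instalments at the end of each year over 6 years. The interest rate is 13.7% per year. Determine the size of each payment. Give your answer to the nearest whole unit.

Level ordinary annuity; solve PV = PMT × [(1 − (1+r)^−n)/r] for PMT.
Periodic rate r = 0.137 per year.
With n = 6: PMT = 5,000,000 / ([(1 − (1+r)^−n)/r]) = ¥1,275,241

¥1,275,241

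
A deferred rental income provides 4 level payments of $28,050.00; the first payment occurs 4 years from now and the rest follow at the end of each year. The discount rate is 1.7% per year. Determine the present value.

Ordinary annuity of 4 payments, first payment at period 4.
Periodic rate r = 0.017 per year.
The ordinary-annuity PV formula values the stream one period before the first payment (period 3); discount that back 3 periods:
PV₀ = 28,050 × [1 − (1+r)^−4] / r × (1+r)^−3 = $102,283.30

$102,283.30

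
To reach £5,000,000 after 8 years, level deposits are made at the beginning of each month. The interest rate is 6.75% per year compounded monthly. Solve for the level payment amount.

£39,202.69

Level annuity due; solve FV = PMT × [((1+r)^n − 1)/r] × (1+r) for PMT.
Periodic rate r = 0.0675/12 per month; n is counted in months.
With n = 96: PMT = 5,000,000 / ([((1+r)^n − 1)/r] × (1+r)) = £39,202.69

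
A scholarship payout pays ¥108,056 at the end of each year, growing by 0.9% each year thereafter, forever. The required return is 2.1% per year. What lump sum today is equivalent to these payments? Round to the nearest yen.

¥9,004,667

Periodic rate r = 0.021 per year.
Growing perpetuity (Gordon): PV = PMT₁ / (r − g) = 108,056 / (r − 0.009) = ¥9,004,667.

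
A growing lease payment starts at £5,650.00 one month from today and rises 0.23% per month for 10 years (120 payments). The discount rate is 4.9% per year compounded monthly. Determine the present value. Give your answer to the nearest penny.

£608,621.58

Periodic rate r = 0.049/12 per month; n is counted in months.
Growing ordinary annuity: PV = PMT₁ × [1 − ((1+g)/(1+r))^n] / (r − g) = 5,650 × [1 − ((1+0.0023)/(1+r))^120] / (r − 0.0023) = £608,621.58.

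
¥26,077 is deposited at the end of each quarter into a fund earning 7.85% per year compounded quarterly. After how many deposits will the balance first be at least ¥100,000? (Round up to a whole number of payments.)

4 payments

Periodic rate r = 0.0785/4 per quarter; n is counted in quarters.
Ordinary annuity FV: 100,000 = 26,077 × [((1+r)^n − 1)/r].
(1+r)^n = 1 + 100,000 × r / 26,077, so n = ln(1 + 100,000·r/26,077) / ln(1+r) = 3.73.
Round up to a whole number of payments: n = 4.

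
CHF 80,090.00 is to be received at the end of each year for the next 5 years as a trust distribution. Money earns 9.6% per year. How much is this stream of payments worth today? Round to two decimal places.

This is an ordinary annuity: 5 payments of CHF 80,090.00 at the end of each year.
Periodic rate r = 0.096 per year.
PV = PMT × [(1 − (1+r)^−n)/r] = 80,090 × [1 − (1+r)^−5] / r = CHF 306,732.18

CHF 306,732.18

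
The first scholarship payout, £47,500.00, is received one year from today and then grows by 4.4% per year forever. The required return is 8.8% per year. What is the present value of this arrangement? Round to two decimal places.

Periodic rate r = 0.088 per year.
Growing perpetuity (Gordon): PV = PMT₁ / (r − g) = 47,500 / (r − 0.044) = £1,079,545.45.

£1,079,545.45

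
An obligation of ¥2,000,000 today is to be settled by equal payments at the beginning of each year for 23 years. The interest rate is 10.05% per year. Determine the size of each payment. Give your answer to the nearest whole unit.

¥205,338

Level annuity due; solve PV = PMT × [(1 − (1+r)^−n)/r] × (1+r) for PMT.
Periodic rate r = 0.1005 per year.
With n = 23: PMT = 2,000,000 / ([(1 − (1+r)^−n)/r] × (1+r)) = ¥205,338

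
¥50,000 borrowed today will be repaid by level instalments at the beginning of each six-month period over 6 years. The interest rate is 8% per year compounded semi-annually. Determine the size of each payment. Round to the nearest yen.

¥5,123

Level annuity due; solve PV = PMT × [(1 − (1+r)^−n)/r] × (1+r) for PMT.
Periodic rate r = 0.08/2 per half-year; n is counted in half-years.
With n = 12: PMT = 50,000 / ([(1 − (1+r)^−n)/r] × (1+r)) = ¥5,123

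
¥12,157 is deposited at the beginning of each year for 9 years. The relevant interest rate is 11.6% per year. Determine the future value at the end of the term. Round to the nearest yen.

This is an annuity due: 9 deposits of ¥12,157 at the beginning of each year.
Periodic rate r = 0.116 per year.
FV = PMT × [((1+r)^n − 1)/r] × (1+r) = 12,157 × [(1+r)^9 − 1] / r × (1+r) = ¥197,100

¥197,100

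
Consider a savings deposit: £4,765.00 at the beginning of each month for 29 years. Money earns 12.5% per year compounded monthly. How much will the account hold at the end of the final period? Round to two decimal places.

This is an annuity due: 348 deposits of £4,765.00 at the beginning of each month.
Periodic rate r = 0.125/12 per month; n is counted in months.
FV = PMT × [((1+r)^n − 1)/r] × (1+r) = 4,765 × [(1+r)^348 − 1] / r × (1+r) = £16,559,735.42

£16,559,735.42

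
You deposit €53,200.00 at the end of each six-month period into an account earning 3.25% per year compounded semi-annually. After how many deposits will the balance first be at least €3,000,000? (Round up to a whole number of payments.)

41 payments

Periodic rate r = 0.0325/2 per half-year; n is counted in half-years.
Ordinary annuity FV: 3,000,000 = 53,200 × [((1+r)^n − 1)/r].
(1+r)^n = 1 + 3,000,000 × r / 53,200, so n = ln(1 + 3,000,000·r/53,200) / ln(1+r) = 40.35.
Round up to a whole number of payments: n = 41.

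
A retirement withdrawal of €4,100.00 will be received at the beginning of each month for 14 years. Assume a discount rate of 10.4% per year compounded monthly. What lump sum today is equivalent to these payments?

This is an annuity due: 168 payments of €4,100.00 at the beginning of each month.
Periodic rate r = 0.104/12 per month; n is counted in months.
PV = PMT × [(1 − (1+r)^−n)/r] × (1+r) = 4,100 × [1 − (1+r)^−168] / r × (1+r) = €365,214.82

€365,214.82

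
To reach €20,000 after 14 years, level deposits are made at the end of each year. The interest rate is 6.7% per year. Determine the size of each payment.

Level ordinary annuity; solve FV = PMT × [((1+r)^n − 1)/r] for PMT.
Periodic rate r = 0.067 per year.
With n = 14: PMT = 20,000 / ([((1+r)^n − 1)/r]) = €905.93

€905.93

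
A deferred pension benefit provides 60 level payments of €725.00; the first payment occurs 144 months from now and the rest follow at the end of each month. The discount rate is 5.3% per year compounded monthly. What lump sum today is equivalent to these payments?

Ordinary annuity of 60 payments, first payment at period 144.
Periodic rate r = 0.053/12 per month; n is counted in months.
The ordinary-annuity PV formula values the stream one period before the first payment (period 143); discount that back 143 periods:
PV₀ = 725 × [1 − (1+r)^−60] / r × (1+r)^−143 = €20,309.06

€20,309.06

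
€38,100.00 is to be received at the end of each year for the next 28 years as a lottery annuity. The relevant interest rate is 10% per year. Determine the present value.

This is an ordinary annuity: 28 payments of €38,100.00 at the end of each year.
Periodic rate r = 0.1 per year.
PV = PMT × [(1 − (1+r)^−n)/r] = 38,100 × [1 − (1+r)^−28] / r = €354,580.18

€354,580.18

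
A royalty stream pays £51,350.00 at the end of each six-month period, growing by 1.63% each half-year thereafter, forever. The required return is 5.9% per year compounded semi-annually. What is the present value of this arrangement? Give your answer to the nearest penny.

Periodic rate r = 0.059/2 per half-year.
Growing perpetuity (Gordon): PV = PMT₁ / (r − g) = 51,350 / (r − 0.0163) = £3,890,151.52.

£3,890,151.52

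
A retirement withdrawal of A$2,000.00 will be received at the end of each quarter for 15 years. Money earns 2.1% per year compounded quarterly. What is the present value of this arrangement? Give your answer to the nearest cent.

A$102,708.40

This is an ordinary annuity: 60 payments of A$2,000.00 at the end of each quarter.
Periodic rate r = 0.021/4 per quarter; n is counted in quarters.
PV = PMT × [(1 − (1+r)^−n)/r] = 2,000 × [1 − (1+r)^−60] / r = A$102,708.40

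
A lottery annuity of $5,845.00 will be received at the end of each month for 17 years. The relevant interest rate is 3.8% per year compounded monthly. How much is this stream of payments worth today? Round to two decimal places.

This is an ordinary annuity: 204 payments of $5,845.00 at the end of each month.
Periodic rate r = 0.038/12 per month; n is counted in months.
PV = PMT × [(1 − (1+r)^−n)/r] = 5,845 × [1 − (1+r)^−204] / r = $877,352.85

$877,352.85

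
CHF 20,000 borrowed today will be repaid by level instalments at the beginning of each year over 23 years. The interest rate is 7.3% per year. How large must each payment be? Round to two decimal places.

Level annuity due; solve PV = PMT × [(1 − (1+r)^−n)/r] × (1+r) for PMT.
Periodic rate r = 0.073 per year.
With n = 23: PMT = 20,000 / ([(1 − (1+r)^−n)/r] × (1+r)) = CHF 1,696.16

CHF 1,696.16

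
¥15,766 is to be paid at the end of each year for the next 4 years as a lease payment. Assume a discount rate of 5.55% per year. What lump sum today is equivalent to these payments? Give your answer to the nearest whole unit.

This is an ordinary annuity: 4 payments of ¥15,766 at the end of each year.
Periodic rate r = 0.0555 per year.
PV = PMT × [(1 − (1+r)^−n)/r] = 15,766 × [1 − (1+r)^−4] / r = ¥55,199

¥55,199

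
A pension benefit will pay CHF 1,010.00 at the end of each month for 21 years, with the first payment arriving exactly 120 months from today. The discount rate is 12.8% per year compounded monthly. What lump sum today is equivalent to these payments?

Ordinary annuity of 252 payments, first payment at period 120.
Periodic rate r = 0.128/12 per month; n is counted in months.
The ordinary-annuity PV formula values the stream one period before the first payment (period 119); discount that back 119 periods:
PV₀ = 1,010 × [1 − (1+r)^−252] / r × (1+r)^−119 = CHF 24,940.26

CHF 24,940.26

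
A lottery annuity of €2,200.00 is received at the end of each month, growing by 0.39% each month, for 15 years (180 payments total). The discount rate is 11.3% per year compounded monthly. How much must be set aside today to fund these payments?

€250,080.61

Periodic rate r = 0.113/12 per month; n is counted in months.
Growing ordinary annuity: PV = PMT₁ × [1 − ((1+g)/(1+r))^n] / (r − g) = 2,200 × [1 − ((1+0.0039)/(1+r))^180] / (r − 0.0039) = €250,080.61.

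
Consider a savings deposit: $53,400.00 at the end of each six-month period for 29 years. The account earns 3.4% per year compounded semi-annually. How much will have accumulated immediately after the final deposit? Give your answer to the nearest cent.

This is an ordinary annuity: 58 deposits of $53,400.00 at the end of each six-month period.
Periodic rate r = 0.034/2 per half-year; n is counted in half-years.
FV = PMT × [((1+r)^n − 1)/r] = 53,400 × [(1+r)^58 − 1] / r = $5,209,229.79

$5,209,229.79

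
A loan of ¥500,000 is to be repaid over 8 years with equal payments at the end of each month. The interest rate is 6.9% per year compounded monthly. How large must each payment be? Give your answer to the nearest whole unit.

¥6,792

Level ordinary annuity; solve PV = PMT × [(1 − (1+r)^−n)/r] for PMT.
Periodic rate r = 0.069/12 per month; n is counted in months.
With n = 96: PMT = 500,000 / ([(1 − (1+r)^−n)/r]) = ¥6,792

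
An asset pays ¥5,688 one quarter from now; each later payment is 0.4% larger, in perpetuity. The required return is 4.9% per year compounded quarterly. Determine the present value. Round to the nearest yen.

Periodic rate r = 0.049/4 per quarter.
Growing perpetuity (Gordon): PV = PMT₁ / (r − g) = 5,688 / (r − 0.004) = ¥689,455.

¥689,455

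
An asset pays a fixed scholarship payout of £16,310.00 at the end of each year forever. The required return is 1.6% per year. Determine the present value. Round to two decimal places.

Periodic rate r = 0.016 per year.
Level perpetuity: PV = PMT / r = 16,310 / (0.016) = £1,019,375.00.

£1,019,375.00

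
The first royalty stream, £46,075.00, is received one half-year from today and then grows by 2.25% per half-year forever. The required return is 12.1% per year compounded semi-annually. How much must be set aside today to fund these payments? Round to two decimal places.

Periodic rate r = 0.121/2 per half-year.
Growing perpetuity (Gordon): PV = PMT₁ / (r − g) = 46,075 / (r − 0.0225) = £1,212,500.00.

£1,212,500.00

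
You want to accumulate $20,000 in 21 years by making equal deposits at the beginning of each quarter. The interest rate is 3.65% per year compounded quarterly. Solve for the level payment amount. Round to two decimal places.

Level annuity due; solve FV = PMT × [((1+r)^n − 1)/r] × (1+r) for PMT.
Periodic rate r = 0.0365/4 per quarter; n is counted in quarters.
With n = 84: PMT = 20,000 / ([((1+r)^n − 1)/r] × (1+r)) = $157.98

$157.98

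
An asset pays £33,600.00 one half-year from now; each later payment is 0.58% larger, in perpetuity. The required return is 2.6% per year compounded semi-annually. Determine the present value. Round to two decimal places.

£4,666,666.67

Periodic rate r = 0.026/2 per half-year.
Growing perpetuity (Gordon): PV = PMT₁ / (r − g) = 33,600 / (r − 0.0058) = £4,666,666.67.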